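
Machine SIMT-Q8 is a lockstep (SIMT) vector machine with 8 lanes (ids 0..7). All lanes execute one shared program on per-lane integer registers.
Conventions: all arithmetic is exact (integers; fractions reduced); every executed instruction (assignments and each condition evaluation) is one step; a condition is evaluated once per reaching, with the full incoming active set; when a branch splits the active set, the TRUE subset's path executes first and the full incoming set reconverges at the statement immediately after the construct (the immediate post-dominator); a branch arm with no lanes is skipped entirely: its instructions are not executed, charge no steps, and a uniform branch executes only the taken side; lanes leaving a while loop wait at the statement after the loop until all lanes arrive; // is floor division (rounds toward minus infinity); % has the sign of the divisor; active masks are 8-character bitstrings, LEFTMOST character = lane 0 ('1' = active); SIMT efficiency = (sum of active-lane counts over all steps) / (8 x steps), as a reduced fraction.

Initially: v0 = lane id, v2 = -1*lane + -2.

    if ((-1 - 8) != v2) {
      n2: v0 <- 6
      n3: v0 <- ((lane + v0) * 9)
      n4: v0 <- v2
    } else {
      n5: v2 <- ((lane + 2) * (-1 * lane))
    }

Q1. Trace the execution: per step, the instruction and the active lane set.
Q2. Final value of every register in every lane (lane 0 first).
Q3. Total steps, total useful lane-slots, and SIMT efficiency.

step 0: eval ((-1 - 8) != v2)        11111111
step 1: v0 <- 6                      11111110
step 2: v0 <- ((lane + v0) * 9)      11111110
step 3: v0 <- v2                     11111110
step 4: v2 <- ((lane + 2) * (-1 * lane)) 00000001

Answer: 5 steps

v0: -2,-3,-4,-5,-6,-7,-8,7
v2: -2,-3,-4,-5,-6,-7,-8,-63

steps = 5; useful = 30; efficiency = 30/40 = 3/4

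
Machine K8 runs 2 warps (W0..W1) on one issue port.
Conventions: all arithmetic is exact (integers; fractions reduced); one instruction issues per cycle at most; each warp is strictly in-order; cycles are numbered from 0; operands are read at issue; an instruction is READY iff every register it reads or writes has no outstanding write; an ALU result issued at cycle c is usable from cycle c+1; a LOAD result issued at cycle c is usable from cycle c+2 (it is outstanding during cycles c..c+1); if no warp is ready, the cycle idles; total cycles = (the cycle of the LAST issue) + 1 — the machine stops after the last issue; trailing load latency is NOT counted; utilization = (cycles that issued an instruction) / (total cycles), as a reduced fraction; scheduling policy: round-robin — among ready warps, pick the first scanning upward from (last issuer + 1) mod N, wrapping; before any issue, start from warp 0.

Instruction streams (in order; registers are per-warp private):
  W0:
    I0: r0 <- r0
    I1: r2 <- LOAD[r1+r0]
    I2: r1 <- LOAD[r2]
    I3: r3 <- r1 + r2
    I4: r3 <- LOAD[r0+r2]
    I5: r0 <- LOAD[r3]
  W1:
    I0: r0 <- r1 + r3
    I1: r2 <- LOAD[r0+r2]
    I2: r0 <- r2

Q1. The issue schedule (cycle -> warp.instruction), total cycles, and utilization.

cycle 0: W0.I0
cycle 1: W1.I0
cycle 2: W0.I1
cycle 3: W1.I1
cycle 4: W0.I2
cycle 5: W1.I2
cycle 6: W0.I3
cycle 7: W0.I4
cycle 8: idle
cycle 9: W0.I5

Answer: 10 cycles, utilization 9/10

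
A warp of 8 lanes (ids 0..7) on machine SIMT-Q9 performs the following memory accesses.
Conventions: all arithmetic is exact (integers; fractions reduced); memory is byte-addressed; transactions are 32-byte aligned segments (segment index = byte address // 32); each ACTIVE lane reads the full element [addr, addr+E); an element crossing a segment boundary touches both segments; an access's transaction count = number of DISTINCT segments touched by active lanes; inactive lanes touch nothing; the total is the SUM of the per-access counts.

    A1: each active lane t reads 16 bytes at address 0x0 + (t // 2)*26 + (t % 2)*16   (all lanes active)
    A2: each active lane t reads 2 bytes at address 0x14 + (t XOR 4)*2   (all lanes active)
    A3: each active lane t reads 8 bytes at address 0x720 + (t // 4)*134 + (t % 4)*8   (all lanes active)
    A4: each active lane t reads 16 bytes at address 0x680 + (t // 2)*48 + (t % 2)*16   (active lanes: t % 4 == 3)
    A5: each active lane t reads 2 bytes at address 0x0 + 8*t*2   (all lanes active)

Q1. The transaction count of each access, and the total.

A1: 4 transactions
A2: 2 transactions
A3: 3 transactions
A4: 2 transactions
A5: 4 transactions

Answer: 4,2,3,2,4; total 15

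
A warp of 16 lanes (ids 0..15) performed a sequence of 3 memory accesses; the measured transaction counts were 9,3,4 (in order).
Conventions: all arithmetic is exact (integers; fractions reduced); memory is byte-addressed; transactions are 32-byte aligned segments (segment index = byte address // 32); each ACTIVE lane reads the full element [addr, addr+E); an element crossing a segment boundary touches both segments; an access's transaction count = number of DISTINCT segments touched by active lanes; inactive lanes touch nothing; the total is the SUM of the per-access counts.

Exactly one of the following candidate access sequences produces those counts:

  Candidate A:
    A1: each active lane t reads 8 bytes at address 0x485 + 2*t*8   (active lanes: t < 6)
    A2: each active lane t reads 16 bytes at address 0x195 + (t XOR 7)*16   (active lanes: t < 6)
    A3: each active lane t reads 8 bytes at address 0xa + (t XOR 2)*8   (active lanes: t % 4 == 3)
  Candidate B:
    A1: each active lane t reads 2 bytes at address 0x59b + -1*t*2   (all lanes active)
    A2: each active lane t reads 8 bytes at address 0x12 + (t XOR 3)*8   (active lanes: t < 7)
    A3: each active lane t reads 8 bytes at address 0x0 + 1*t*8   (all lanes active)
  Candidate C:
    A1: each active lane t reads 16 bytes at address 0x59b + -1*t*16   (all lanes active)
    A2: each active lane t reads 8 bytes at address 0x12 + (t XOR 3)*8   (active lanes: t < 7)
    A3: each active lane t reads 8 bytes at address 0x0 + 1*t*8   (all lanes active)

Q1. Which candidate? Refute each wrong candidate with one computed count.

A: A1 gives 3 transactions, not 9
B: A1 gives 2 transactions, not 9
C: all counts match (9,3,4)

Answer: C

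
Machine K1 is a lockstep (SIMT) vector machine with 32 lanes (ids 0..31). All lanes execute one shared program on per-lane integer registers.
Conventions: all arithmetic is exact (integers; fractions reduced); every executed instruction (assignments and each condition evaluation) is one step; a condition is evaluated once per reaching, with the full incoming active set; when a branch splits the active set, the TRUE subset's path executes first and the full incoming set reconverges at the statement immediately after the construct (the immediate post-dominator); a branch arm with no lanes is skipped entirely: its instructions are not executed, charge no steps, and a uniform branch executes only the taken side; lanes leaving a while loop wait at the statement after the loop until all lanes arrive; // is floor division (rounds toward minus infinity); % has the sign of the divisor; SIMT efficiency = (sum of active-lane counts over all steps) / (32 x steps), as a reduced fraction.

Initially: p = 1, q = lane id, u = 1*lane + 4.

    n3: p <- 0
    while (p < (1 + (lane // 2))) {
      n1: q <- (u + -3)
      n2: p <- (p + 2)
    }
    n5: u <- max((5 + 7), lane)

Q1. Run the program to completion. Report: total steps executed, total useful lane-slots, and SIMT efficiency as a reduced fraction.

Answer: 27 steps, 528 useful, 11/18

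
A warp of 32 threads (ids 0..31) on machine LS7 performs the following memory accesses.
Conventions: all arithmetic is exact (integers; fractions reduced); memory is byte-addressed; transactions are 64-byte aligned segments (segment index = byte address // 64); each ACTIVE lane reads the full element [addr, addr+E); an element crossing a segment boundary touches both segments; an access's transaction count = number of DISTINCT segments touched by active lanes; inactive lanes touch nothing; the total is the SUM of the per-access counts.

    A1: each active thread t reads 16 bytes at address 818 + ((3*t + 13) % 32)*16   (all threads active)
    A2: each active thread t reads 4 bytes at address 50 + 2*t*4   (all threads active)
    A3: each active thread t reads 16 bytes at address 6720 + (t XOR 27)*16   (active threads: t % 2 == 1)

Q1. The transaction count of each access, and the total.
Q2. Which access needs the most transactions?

A1: 9 transactions
A2: 5 transactions
A3: 8 transactions

Answer: 9,5,8; total 22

Answer: A1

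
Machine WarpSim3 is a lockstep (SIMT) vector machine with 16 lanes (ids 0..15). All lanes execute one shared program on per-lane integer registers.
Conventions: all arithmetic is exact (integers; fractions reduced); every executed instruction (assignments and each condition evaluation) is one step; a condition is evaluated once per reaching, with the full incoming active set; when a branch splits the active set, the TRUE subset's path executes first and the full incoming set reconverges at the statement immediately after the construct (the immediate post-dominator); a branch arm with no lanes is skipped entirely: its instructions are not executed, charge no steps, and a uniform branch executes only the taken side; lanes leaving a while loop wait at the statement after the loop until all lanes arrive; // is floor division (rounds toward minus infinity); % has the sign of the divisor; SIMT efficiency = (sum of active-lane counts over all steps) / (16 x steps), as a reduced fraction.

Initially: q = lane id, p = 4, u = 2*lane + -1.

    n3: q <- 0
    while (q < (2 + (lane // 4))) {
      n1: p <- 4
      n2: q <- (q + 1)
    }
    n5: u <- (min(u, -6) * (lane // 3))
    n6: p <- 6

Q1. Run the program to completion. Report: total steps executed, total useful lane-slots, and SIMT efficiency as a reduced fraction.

Answer: 19 steps, 232 useful, 29/38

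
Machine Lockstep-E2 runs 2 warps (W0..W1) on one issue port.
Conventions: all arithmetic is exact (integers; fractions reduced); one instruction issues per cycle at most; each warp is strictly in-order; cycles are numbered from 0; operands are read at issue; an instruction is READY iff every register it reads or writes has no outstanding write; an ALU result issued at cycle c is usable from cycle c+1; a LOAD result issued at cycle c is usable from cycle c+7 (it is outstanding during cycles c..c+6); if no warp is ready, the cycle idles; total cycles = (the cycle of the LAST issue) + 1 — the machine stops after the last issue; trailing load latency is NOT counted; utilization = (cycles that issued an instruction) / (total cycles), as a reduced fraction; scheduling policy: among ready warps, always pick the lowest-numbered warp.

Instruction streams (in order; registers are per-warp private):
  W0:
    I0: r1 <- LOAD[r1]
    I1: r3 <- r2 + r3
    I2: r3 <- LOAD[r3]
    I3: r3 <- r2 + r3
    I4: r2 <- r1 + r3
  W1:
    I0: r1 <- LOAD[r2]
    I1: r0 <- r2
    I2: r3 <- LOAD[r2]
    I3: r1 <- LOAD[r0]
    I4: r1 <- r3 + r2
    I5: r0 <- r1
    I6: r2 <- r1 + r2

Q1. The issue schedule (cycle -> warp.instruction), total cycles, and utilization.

cycle 0: W0.I0
cycle 1: W0.I1
cycle 2: W0.I2
cycle 3: W1.I0
cycle 4: W1.I1
cycle 5: W1.I2
cycle 6: idle
cycle 7: idle
cycle 8: idle
cycle 9: W0.I3
cycle 10: W0.I4
cycle 11: W1.I3
cycle 12: idle
cycle 13: idle
cycle 14: idle
cycle 15: idle
cycle 16: idle
cycle 17: idle
cycle 18: W1.I4
cycle 19: W1.I5
cycle 20: W1.I6

Answer: 21 cycles, utilization 4/7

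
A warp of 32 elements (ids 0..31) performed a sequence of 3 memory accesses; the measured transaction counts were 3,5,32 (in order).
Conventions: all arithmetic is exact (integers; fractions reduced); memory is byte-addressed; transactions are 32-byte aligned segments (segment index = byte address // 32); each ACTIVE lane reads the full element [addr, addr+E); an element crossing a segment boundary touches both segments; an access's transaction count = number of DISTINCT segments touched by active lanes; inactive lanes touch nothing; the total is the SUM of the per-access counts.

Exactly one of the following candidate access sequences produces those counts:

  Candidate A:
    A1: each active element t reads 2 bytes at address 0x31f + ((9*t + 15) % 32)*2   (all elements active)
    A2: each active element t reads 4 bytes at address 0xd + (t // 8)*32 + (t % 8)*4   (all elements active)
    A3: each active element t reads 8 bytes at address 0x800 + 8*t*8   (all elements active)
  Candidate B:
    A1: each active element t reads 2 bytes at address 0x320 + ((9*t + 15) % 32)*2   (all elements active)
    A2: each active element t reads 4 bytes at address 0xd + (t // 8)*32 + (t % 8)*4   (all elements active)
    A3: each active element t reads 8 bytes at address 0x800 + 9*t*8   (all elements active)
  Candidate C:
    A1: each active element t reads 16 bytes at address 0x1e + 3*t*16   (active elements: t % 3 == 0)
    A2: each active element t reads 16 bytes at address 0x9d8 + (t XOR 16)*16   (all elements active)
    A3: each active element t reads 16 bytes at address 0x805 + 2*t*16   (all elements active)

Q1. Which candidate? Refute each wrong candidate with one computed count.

B: A1 gives 2 transactions, not 3
C: A1 gives 17 transactions, not 3
A: all counts match (3,5,32)

Answer: A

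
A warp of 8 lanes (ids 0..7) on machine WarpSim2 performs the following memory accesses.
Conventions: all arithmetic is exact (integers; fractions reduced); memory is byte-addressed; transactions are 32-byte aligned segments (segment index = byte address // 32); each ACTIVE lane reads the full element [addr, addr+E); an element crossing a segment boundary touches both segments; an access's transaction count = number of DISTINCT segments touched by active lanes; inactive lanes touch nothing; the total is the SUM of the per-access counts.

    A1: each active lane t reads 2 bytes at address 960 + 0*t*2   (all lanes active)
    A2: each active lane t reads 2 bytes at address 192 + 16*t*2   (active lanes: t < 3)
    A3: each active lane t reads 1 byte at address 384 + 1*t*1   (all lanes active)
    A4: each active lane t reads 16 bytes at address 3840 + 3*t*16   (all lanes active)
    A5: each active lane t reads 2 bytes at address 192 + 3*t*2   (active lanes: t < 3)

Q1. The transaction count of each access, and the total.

A1: 1 transaction
A2: 3 transactions
A3: 1 transaction
A4: 8 transactions
A5: 1 transaction

Answer: 1,3,1,8,1; total 14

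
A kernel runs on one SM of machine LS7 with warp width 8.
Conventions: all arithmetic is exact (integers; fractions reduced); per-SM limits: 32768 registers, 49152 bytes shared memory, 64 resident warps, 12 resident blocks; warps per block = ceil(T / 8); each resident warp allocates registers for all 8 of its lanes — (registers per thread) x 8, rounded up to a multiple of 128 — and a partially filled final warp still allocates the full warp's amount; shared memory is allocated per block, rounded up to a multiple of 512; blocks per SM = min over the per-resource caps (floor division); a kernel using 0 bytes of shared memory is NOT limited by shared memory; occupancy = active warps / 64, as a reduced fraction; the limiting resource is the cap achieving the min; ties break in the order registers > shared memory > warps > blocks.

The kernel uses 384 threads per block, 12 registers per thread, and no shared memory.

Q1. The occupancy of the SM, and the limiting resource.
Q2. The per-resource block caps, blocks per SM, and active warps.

Answer: occupancy 3/4, limited by warps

registers: 5 blocks
shared memory: no limit (kernel uses none)
warps: 1 block
blocks: 12 blocks

Answer: 1 block, 48 active warps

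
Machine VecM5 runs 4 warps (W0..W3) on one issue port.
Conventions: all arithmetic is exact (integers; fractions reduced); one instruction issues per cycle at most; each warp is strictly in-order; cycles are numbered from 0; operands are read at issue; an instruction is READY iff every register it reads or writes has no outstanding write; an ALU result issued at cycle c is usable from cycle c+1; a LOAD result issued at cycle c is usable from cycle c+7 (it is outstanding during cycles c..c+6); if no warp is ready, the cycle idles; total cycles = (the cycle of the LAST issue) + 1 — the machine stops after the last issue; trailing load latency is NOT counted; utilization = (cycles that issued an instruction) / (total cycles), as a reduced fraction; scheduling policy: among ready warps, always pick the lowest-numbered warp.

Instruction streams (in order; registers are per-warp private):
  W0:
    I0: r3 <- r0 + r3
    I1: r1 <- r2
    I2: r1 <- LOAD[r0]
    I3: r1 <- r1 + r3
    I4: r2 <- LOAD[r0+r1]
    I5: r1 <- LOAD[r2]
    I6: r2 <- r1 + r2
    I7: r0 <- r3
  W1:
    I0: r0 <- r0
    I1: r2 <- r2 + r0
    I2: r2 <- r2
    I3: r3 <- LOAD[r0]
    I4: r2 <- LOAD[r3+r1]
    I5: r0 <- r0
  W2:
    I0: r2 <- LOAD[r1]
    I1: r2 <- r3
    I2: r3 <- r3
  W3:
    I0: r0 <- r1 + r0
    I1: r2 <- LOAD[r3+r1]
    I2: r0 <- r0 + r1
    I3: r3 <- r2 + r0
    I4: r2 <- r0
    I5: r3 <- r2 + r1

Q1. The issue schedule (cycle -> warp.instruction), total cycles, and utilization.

cycle 0: W0.I0
cycle 1: W0.I1
cycle 2: W0.I2
cycle 3: W1.I0
cycle 4: W1.I1
cycle 5: W1.I2
cycle 6: W1.I3
cycle 7: W2.I0
cycle 8: W3.I0
cycle 9: W0.I3
cycle 10: W0.I4
cycle 11: W3.I1
cycle 12: W3.I2
cycle 13: W1.I4
cycle 14: W1.I5
cycle 15: W2.I1
cycle 16: W2.I2
cycle 17: W0.I5
cycle 18: W3.I3
cycle 19: W3.I4
cycle 20: W3.I5
cycle 21: idle
cycle 22: idle
cycle 23: idle
cycle 24: W0.I6
cycle 25: W0.I7

Answer: 26 cycles, utilization 23/26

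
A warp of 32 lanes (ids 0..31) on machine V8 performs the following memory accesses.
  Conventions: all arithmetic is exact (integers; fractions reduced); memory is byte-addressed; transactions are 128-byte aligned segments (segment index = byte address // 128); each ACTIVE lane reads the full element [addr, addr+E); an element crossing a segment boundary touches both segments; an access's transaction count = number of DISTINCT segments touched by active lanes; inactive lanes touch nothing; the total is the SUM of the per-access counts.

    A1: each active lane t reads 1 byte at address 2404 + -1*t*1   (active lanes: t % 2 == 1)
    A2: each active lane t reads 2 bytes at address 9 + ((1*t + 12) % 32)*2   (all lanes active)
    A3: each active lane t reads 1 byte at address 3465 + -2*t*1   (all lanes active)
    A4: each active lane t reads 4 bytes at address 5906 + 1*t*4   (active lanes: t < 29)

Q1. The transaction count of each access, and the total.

A1: 1 transaction
A2: 1 transaction
A3: 2 transactions
A4: 2 transactions

Answer: 1,1,2,2; total 6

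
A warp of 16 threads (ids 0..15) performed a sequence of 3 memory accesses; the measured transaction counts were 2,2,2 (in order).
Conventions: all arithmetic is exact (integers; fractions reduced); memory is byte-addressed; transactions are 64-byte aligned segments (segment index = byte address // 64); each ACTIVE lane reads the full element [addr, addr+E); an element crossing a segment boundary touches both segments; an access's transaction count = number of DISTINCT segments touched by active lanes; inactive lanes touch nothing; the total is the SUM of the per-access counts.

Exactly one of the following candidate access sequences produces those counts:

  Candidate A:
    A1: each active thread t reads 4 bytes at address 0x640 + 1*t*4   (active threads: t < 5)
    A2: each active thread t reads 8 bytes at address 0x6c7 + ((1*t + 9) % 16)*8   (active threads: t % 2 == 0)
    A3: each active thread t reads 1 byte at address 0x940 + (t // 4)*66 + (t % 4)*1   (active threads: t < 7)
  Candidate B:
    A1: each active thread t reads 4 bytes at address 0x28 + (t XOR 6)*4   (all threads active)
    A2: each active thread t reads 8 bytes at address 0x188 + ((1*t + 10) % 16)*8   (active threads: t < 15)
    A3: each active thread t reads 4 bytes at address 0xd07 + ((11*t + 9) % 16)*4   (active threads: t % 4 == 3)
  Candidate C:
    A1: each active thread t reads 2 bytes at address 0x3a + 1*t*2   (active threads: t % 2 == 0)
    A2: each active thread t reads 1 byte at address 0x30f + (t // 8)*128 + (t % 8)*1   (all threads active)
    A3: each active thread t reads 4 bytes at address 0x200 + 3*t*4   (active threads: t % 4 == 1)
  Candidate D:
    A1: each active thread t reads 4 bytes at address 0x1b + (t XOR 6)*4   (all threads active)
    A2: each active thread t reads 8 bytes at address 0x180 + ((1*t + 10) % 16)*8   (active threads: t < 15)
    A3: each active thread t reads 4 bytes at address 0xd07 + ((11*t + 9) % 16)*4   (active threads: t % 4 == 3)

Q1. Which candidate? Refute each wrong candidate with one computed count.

A: A1 gives 1 transaction, not 2
B: A2 gives 3 transactions, not 2
C: A3 gives 3 transactions, not 2
D: all counts match (2,2,2)

Answer: D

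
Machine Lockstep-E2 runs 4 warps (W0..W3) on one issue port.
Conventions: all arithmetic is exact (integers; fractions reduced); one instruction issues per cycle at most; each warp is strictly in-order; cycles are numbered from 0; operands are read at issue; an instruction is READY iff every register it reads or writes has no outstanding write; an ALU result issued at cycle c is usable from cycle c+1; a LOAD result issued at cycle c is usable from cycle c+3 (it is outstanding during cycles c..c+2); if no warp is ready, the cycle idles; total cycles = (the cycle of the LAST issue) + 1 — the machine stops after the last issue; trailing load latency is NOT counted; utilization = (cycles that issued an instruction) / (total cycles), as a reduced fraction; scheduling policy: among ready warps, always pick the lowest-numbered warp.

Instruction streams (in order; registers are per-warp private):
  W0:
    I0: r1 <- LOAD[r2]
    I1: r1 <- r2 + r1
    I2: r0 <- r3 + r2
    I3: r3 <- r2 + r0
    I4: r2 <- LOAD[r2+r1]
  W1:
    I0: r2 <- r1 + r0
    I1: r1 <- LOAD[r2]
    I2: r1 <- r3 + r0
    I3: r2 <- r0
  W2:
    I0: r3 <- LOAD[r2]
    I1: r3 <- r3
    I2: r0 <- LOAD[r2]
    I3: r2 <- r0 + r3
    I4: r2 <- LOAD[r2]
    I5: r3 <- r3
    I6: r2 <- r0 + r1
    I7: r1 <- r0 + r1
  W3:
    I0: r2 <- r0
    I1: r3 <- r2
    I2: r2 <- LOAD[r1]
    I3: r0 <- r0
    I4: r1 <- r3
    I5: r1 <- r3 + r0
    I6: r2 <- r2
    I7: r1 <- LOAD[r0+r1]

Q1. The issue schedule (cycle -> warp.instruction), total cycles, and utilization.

cycle 0: W0.I0
cycle 1: W1.I0
cycle 2: W1.I1
cycle 3: W0.I1
cycle 4: W0.I2
cycle 5: W0.I3
cycle 6: W0.I4
cycle 7: W1.I2
cycle 8: W1.I3
cycle 9: W2.I0
cycle 10: W3.I0
cycle 11: W3.I1
cycle 12: W2.I1
cycle 13: W2.I2
cycle 14: W3.I2
cycle 15: W3.I3
cycle 16: W2.I3
cycle 17: W2.I4
cycle 18: W2.I5
cycle 19: W3.I4
cycle 20: W2.I6
cycle 21: W2.I7
cycle 22: W3.I5
cycle 23: W3.I6
cycle 24: W3.I7

Answer: 25 cycles, utilization 1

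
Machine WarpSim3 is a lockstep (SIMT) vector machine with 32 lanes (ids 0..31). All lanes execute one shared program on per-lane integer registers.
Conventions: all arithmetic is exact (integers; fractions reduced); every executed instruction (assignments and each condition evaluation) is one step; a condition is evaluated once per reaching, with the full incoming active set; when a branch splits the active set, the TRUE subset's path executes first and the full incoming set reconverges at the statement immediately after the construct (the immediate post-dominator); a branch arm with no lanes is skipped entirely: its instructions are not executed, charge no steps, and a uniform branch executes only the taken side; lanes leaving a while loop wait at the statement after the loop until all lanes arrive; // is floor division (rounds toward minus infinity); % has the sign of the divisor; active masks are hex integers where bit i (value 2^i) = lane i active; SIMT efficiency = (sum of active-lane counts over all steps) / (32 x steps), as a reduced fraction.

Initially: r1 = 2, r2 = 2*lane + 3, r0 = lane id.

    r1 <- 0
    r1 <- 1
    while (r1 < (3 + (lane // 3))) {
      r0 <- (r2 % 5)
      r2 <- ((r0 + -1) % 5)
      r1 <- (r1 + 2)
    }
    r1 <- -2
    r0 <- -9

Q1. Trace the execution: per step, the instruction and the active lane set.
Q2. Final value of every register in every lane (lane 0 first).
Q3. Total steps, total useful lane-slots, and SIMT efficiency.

step 0: r1 <- 0                      0xffffffff
step 1: r1 <- 1                      0xffffffff
step 2: eval (r1 < (3 + (lane // 3))) 0xffffffff
step 3: r0 <- (r2 % 5)               0xffffffff
step 4: r2 <- ((r0 + -1) % 5)        0xffffffff
step 5: r1 <- (r1 + 2)               0xffffffff
step 6: eval (r1 < (3 + (lane // 3))) 0xffffffff
step 7: r0 <- (r2 % 5)               0xfffffff8
step 8: r2 <- ((r0 + -1) % 5)        0xfffffff8
step 9: r1 <- (r1 + 2)               0xfffffff8
step 10: eval (r1 < (3 + (lane // 3))) 0xfffffff8
step 11: r0 <- (r2 % 5)               0xfffffe00
step 12: r2 <- ((r0 + -1) % 5)        0xfffffe00
step 13: r1 <- (r1 + 2)               0xfffffe00
step 14: eval (r1 < (3 + (lane // 3))) 0xfffffe00
step 15: r0 <- (r2 % 5)               0xffff8000
step 16: r2 <- ((r0 + -1) % 5)        0xffff8000
step 17: r1 <- (r1 + 2)               0xffff8000
step 18: eval (r1 < (3 + (lane // 3))) 0xffff8000
step 19: r0 <- (r2 % 5)               0xffe00000
step 20: r2 <- ((r0 + -1) % 5)        0xffe00000
step 21: r1 <- (r1 + 2)               0xffe00000
step 22: eval (r1 < (3 + (lane // 3))) 0xffe00000
step 23: r0 <- (r2 % 5)               0xf8000000
step 24: r2 <- ((r0 + -1) % 5)        0xf8000000
step 25: r1 <- (r1 + 2)               0xf8000000
step 26: eval (r1 < (3 + (lane // 3))) 0xf8000000
step 27: r1 <- -2                     0xffffffff
step 28: r0 <- -9                     0xffffffff

Answer: 29 steps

r1: -2,-2,-2,-2,-2,-2,-2,-2,-2,-2,-2,-2,-2,-2,-2,-2,-2,-2,-2,-2,-2,-2,-2,-2,-2,-2,-2,-2,-2,-2,-2,-2
r2: 2,4,1,2,4,1,3,0,2,3,0,2,4,1,3,4,1,3,0,2,4,0,2,4,1,3,0,1,3,0,2,4
r0: -9,-9,-9,-9,-9,-9,-9,-9,-9,-9,-9,-9,-9,-9,-9,-9,-9,-9,-9,-9,-9,-9,-9,-9,-9,-9,-9,-9,-9,-9,-9,-9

steps = 29; useful = 628; efficiency = 628/928 = 157/232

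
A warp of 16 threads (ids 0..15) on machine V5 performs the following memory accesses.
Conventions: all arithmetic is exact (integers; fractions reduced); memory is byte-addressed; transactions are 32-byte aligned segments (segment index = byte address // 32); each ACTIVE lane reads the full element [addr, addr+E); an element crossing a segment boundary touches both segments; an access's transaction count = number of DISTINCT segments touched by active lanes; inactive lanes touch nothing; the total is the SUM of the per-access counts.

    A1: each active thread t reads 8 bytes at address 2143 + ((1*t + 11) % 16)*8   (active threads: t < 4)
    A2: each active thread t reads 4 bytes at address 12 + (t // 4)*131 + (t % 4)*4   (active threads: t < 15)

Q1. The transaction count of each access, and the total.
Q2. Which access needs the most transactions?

A1: 2 transactions
A2: 6 transactions

Answer: 2,6; total 8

Answer: A2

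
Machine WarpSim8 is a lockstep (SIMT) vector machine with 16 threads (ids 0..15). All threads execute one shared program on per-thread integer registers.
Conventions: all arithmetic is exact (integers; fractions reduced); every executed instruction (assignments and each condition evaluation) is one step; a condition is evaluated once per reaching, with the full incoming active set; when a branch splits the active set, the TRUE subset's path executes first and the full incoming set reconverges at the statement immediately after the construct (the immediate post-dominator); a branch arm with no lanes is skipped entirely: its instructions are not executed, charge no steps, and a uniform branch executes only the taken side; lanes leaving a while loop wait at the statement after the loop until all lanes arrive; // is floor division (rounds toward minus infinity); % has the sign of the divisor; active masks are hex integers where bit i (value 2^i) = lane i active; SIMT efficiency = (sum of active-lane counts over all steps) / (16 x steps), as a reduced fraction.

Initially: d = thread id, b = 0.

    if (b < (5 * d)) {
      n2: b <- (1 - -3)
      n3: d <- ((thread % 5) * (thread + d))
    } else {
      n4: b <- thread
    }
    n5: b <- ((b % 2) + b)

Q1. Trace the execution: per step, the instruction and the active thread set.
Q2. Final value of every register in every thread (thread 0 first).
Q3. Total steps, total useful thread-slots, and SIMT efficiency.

step 0: eval (b < (5 * d))           0xffff
step 1: b <- (1 - -3)                0xfffe
step 2: d <- ((thread % 5) * (thread + d)) 0xfffe
step 3: b <- thread                  0x0001
step 4: b <- ((b % 2) + b)           0xffff

Answer: 5 steps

d: 0,2,8,18,32,0,12,28,48,72,0,22,48,78,112,0
b: 0,4,4,4,4,4,4,4,4,4,4,4,4,4,4,4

steps = 5; useful = 63; efficiency = 63/80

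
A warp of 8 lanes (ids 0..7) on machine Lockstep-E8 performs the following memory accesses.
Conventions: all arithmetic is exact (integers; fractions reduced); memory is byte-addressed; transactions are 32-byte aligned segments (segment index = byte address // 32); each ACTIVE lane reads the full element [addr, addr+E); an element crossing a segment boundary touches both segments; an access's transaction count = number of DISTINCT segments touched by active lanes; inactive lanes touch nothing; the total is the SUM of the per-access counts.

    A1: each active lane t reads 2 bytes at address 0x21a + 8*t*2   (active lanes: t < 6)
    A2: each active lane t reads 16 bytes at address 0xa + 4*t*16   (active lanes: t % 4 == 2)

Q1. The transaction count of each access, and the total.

A1: 4 transactions
A2: 2 transactions

Answer: 4,2; total 6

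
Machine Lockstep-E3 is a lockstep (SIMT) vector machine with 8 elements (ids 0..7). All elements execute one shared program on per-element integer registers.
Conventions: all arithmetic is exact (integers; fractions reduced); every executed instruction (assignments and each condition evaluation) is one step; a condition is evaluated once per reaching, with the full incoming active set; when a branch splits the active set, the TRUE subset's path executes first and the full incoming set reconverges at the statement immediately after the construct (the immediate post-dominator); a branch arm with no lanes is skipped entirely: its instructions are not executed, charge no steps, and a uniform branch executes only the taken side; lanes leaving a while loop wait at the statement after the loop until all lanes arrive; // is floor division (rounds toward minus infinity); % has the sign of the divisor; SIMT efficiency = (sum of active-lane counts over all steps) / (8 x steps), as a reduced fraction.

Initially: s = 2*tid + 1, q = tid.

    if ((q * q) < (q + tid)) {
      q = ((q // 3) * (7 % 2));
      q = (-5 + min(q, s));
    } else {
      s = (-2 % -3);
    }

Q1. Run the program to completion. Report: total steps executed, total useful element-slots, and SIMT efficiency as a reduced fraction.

Answer: 4 steps, 17 useful, 17/32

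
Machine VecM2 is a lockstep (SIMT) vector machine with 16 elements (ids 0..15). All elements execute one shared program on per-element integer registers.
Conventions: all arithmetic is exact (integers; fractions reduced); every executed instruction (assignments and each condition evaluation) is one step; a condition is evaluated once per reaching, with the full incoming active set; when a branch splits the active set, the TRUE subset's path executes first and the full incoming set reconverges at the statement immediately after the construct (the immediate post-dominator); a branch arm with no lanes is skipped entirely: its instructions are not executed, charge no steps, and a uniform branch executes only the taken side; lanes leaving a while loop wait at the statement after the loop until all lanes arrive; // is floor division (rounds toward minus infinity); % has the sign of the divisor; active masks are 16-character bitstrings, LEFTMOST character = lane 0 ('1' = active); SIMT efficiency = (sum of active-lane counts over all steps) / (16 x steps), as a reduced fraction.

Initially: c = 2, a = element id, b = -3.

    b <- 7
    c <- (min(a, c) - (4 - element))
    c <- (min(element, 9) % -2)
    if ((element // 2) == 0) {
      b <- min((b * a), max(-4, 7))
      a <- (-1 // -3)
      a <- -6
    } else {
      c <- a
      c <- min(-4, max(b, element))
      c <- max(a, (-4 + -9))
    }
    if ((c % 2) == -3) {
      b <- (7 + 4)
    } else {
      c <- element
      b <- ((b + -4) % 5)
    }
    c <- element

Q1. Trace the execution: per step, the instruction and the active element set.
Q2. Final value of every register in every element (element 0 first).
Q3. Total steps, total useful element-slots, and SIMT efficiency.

step 0: b <- 7                       1111111111111111
step 1: c <- (min(a, c) - (4 - element)) 1111111111111111
step 2: c <- (min(element, 9) % -2)  1111111111111111
step 3: eval ((element // 2) == 0)   1111111111111111
step 4: b <- min((b * a), max(-4, 7)) 1100000000000000
step 5: a <- (-1 // -3)              1100000000000000
step 6: a <- -6                      1100000000000000
step 7: c <- a                       0011111111111111
step 8: c <- min(-4, max(b, element)) 0011111111111111
step 9: c <- max(a, (-4 + -9))       0011111111111111
step 10: eval ((c % 2) == -3)         1111111111111111
step 11: c <- element                 1111111111111111
step 12: b <- ((b + -4) % 5)          1111111111111111
step 13: c <- element                 1111111111111111

Answer: 14 steps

c: 0,1,2,3,4,5,6,7,8,9,10,11,12,13,14,15
a: -6,-6,2,3,4,5,6,7,8,9,10,11,12,13,14,15
b: 1,3,3,3,3,3,3,3,3,3,3,3,3,3,3,3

steps = 14; useful = 176; efficiency = 176/224 = 11/14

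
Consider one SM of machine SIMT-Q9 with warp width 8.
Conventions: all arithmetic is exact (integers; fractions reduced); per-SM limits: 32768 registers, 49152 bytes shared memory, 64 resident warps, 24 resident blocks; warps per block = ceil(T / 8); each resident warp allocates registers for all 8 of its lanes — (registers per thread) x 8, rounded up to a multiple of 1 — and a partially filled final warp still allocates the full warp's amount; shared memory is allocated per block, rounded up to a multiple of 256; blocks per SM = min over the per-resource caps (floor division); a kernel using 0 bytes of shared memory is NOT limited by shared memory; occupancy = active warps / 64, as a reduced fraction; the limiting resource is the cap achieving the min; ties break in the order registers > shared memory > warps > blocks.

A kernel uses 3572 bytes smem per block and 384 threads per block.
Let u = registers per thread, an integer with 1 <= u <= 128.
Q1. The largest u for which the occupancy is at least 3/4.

Answer: u = 85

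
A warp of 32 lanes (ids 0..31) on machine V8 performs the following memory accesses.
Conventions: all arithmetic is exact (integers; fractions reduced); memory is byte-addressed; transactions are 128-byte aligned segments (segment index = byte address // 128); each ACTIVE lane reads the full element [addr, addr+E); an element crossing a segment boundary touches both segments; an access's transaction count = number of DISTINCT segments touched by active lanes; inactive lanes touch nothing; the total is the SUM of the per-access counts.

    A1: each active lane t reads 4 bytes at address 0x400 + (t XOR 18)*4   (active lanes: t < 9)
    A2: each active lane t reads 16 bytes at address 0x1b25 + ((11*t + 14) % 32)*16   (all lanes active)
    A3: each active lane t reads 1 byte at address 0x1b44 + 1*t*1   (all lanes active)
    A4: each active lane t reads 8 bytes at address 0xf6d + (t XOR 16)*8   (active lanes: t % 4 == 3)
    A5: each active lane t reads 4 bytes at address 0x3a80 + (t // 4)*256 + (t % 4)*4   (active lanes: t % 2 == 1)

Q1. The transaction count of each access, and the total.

A1: 1 transaction
A2: 5 transactions
A3: 1 transaction
A4: 2 transactions
A5: 8 transactions

Answer: 1,5,1,2,8; total 17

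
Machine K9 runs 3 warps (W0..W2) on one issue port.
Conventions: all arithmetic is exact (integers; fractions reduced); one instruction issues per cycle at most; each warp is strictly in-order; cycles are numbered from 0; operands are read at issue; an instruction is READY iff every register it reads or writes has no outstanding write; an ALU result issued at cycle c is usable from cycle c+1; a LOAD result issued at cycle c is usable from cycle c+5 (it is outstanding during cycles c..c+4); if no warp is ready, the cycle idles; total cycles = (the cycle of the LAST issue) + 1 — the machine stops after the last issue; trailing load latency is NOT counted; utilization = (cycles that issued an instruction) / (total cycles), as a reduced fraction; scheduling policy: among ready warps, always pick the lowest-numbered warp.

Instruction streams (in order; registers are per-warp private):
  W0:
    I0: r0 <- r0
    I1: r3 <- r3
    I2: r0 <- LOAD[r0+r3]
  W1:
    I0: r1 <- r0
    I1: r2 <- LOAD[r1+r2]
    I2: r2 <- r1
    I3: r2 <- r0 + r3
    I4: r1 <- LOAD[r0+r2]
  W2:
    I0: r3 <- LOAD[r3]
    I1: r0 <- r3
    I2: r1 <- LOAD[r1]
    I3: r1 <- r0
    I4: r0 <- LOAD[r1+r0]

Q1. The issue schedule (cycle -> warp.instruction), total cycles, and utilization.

cycle 0: W0.I0
cycle 1: W0.I1
cycle 2: W0.I2
cycle 3: W1.I0
cycle 4: W1.I1
cycle 5: W2.I0
cycle 6: idle
cycle 7: idle
cycle 8: idle
cycle 9: W1.I2
cycle 10: W1.I3
cycle 11: W1.I4
cycle 12: W2.I1
cycle 13: W2.I2
cycle 14: idle
cycle 15: idle
cycle 16: idle
cycle 17: idle
cycle 18: W2.I3
cycle 19: W2.I4

Answer: 20 cycles, utilization 13/20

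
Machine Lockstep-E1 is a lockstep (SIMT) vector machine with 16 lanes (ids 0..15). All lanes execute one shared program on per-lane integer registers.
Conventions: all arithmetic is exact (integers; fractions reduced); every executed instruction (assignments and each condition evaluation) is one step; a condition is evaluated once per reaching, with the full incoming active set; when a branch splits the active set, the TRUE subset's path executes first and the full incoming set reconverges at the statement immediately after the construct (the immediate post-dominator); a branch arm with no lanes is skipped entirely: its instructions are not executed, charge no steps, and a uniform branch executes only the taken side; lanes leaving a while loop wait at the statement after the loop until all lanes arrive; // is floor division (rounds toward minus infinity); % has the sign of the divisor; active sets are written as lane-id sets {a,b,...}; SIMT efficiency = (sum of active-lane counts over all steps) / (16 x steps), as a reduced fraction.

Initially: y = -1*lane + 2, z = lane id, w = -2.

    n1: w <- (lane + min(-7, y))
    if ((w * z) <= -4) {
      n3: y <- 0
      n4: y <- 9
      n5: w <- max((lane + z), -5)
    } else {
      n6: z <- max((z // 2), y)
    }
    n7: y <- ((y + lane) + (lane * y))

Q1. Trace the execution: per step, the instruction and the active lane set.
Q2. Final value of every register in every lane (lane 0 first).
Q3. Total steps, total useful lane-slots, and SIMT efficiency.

step 0: w <- (lane + min(-7, y))     {0,1,2,3,4,5,6,7,8,9,10,11,12,13,14,15}
step 1: eval ((w * z) <= -4)         {0,1,2,3,4,5,6,7,8,9,10,11,12,13,14,15}
step 2: y <- 0                       {1,2,3,4,5,6}
step 3: y <- 9                       {1,2,3,4,5,6}
step 4: w <- max((lane + z), -5)     {1,2,3,4,5,6}
step 5: z <- max((z // 2), y)        {0,7,8,9,10,11,12,13,14,15}
step 6: y <- ((y + lane) + (lane * y)) {0,1,2,3,4,5,6,7,8,9,10,11,12,13,14,15}

Answer: 7 steps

y: 2,19,29,39,49,59,69,-33,-46,-61,-78,-97,-118,-141,-166,-193
z: 2,1,2,3,4,5,6,3,4,4,5,5,6,6,7,7
w: -7,2,4,6,8,10,12,0,1,2,2,2,2,2,2,2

steps = 7; useful = 76; efficiency = 76/112 = 19/28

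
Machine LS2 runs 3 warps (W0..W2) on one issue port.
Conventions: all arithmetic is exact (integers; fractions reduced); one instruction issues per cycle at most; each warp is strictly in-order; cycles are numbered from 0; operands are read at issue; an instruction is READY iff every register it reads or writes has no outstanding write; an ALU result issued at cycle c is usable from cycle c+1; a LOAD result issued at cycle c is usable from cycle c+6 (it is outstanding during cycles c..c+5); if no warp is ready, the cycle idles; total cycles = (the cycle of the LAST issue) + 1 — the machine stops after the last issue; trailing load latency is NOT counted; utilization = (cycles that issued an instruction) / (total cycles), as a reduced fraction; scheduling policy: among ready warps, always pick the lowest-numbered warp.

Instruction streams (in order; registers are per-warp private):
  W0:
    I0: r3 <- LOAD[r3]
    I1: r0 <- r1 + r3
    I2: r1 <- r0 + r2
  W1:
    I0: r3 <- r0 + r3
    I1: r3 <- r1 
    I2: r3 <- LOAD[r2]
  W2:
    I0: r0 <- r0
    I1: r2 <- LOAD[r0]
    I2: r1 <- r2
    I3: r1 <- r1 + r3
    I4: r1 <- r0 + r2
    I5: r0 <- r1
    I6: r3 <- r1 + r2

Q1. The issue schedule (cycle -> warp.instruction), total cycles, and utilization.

cycle 0: W0.I0
cycle 1: W1.I0
cycle 2: W1.I1
cycle 3: W1.I2
cycle 4: W2.I0
cycle 5: W2.I1
cycle 6: W0.I1
cycle 7: W0.I2
cycle 8: idle
cycle 9: idle
cycle 10: idle
cycle 11: W2.I2
cycle 12: W2.I3
cycle 13: W2.I4
cycle 14: W2.I5
cycle 15: W2.I6

Answer: 16 cycles, utilization 13/16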